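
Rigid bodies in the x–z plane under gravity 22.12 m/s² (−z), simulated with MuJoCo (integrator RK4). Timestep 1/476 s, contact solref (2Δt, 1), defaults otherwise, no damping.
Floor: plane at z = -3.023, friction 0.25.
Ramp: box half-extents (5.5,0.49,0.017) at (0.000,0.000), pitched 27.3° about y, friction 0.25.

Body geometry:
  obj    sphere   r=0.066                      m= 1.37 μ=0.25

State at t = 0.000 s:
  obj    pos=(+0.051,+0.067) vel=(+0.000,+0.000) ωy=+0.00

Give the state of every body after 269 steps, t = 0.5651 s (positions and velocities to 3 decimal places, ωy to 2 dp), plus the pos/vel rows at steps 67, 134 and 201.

State at t = 0.5651 s:
  obj    pos=(+1.079,-0.464) vel=(+3.639,-1.878) ωy=+62.04

Key-timestep trajectory:
   step    t(s)  obj.x    obj.z    obj.vx   obj.vz 
     67  0.1408   +0.115  +0.034  +0.907  -0.468
    134  0.2815   +0.306  -0.065  +1.813  -0.936
    201  0.4223   +0.625  -0.229  +2.719  -1.404


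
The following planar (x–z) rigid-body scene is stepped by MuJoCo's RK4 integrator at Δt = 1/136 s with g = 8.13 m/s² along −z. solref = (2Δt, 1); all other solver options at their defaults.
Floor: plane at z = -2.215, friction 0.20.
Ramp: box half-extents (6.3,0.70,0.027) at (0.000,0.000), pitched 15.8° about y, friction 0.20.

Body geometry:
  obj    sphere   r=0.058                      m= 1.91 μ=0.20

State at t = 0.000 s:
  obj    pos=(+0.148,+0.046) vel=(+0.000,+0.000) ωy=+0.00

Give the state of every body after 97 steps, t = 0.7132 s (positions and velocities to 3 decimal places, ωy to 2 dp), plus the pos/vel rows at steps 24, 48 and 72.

State at t = 0.7132 s:
  obj    pos=(+0.535,-0.063) vel=(+1.085,-0.307) ωy=+19.44

Key-timestep trajectory:
   step    t(s)  obj.x    obj.z    obj.vx   obj.vz 
     24  0.1765   +0.172  +0.040  +0.269  -0.076
     48  0.3529   +0.243  +0.020  +0.537  -0.152
     72  0.5294   +0.361  -0.014  +0.806  -0.228


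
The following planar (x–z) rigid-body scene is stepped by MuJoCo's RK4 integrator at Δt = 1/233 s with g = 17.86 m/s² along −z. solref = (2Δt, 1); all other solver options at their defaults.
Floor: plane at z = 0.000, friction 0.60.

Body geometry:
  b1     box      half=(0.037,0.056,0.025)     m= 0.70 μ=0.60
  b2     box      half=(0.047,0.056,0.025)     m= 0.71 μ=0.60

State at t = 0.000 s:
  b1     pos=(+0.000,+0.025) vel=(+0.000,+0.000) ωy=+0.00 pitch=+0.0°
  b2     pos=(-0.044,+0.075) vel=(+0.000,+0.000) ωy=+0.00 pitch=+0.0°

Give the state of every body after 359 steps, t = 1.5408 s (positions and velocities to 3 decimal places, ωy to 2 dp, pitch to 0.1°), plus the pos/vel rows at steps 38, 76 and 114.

State at t = 1.5408 s:
  b1     pos=(+0.000,+0.025) vel=(+0.000,+0.000) ωy=+0.00 pitch=+0.0°
  b2     pos=(-0.091,+0.047) vel=(+0.000,+0.000) ωy=+0.00 pitch=-90.0°

Key-timestep trajectory:
   step    t(s)  b1.x    b1.z    b1.vx   b1.vz   b2.x    b2.z    b2.vx   b2.vz 
     38  0.1631   +0.000  +0.025  +0.000  +0.000   -0.073  +0.052  -0.389  +0.004
     76  0.3262   +0.000  +0.025  +0.000  +0.000   -0.104  +0.052  +0.076  -0.018
    114  0.4893   +0.000  +0.025  +0.000  +0.000   -0.091  +0.047  -0.208  -0.083


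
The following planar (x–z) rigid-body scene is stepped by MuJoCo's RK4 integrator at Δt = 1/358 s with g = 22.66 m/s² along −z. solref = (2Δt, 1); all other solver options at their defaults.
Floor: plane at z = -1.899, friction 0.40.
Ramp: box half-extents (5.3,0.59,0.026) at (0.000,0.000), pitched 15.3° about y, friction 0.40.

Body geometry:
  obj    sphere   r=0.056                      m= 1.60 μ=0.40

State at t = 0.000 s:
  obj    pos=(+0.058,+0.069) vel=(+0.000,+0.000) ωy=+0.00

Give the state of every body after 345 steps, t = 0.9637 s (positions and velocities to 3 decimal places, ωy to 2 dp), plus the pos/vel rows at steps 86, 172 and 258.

State at t = 0.9637 s:
  obj    pos=(+1.971,-0.454) vel=(+3.970,-1.086) ωy=+73.49

Key-timestep trajectory:
   step    t(s)  obj.x    obj.z    obj.vx   obj.vz 
     86  0.2402   +0.177  +0.037  +0.990  -0.271
    172  0.4804   +0.534  -0.061  +1.979  -0.541
    258  0.7207   +1.128  -0.224  +2.969  -0.812


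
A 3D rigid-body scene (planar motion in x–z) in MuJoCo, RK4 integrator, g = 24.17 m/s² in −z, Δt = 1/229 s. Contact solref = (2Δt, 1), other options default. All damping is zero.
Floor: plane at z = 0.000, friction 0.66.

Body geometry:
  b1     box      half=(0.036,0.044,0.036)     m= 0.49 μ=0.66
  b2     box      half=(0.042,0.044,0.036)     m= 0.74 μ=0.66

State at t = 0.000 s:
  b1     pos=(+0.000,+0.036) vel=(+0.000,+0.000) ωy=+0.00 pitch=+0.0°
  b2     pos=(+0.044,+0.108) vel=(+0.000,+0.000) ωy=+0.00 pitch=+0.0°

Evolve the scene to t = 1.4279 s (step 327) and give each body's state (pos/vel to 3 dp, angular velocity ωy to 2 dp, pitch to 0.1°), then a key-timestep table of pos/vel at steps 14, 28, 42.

State at t = 1.4279 s:
  b1     pos=(+0.000,+0.036) vel=(+0.000,+0.000) ωy=+0.00 pitch=+0.0°
  b2     pos=(+0.087,+0.042) vel=(+0.000,+0.000) ωy=+0.00 pitch=+90.0°

Key-timestep trajectory:
   step    t(s)  b1.x    b1.z    b1.vx   b1.vz   b2.x    b2.z    b2.vx   b2.vz 
     14  0.0611   +0.000  +0.036  -0.001  +0.001   +0.050  +0.106  +0.210  -0.082
     28  0.1223   +0.000  +0.036  +0.000  +0.001   +0.070  +0.087  +0.406  -0.729
     42  0.1834   +0.000  +0.036  +0.000  +0.000   +0.088  +0.040  -0.075  +0.135


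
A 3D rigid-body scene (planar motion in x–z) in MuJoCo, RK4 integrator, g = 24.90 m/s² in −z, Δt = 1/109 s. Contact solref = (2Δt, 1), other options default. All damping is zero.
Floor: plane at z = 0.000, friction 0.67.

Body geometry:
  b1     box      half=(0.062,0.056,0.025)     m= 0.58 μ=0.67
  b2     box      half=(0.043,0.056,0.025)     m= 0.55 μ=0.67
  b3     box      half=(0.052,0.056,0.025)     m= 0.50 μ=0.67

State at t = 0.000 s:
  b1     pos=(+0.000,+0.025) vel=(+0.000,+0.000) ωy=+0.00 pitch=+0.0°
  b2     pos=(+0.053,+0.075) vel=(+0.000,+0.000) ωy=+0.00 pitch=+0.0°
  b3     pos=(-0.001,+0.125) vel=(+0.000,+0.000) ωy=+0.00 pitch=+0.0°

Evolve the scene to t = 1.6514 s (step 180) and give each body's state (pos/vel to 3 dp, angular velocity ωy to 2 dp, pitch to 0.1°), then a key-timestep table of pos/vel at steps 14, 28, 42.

State at t = 1.6514 s:
  b1     pos=(+0.000,+0.025) vel=(+0.000,+0.000) ωy=+0.00 pitch=+0.1°
  b2     pos=(+0.053,+0.075) vel=(+0.000,+0.000) ωy=+0.00 pitch=+0.2°
  b3     pos=(-0.133,+0.025) vel=(+0.000,+0.000) ωy=+0.00 pitch=+180.0°

Key-timestep trajectory:
   step    t(s)  b1.x    b1.z    b1.vx   b1.vz   b2.x    b2.z    b2.vx   b2.vz   b3.x    b3.z    b3.vx   b3.vz 
     14  0.1284   +0.000  +0.025  +0.000  +0.000   +0.053  +0.075  +0.001  +0.001   -0.027  +0.102  -0.303  +0.128
     28  0.2569   +0.000  +0.025  +0.001  +0.001   +0.053  +0.075  +0.001  +0.000   -0.078  +0.101  -0.466  -0.140
     42  0.3853   +0.000  +0.025  +0.000  +0.000   +0.053  +0.075  +0.000  +0.000   -0.134  +0.015  +0.024  +0.301


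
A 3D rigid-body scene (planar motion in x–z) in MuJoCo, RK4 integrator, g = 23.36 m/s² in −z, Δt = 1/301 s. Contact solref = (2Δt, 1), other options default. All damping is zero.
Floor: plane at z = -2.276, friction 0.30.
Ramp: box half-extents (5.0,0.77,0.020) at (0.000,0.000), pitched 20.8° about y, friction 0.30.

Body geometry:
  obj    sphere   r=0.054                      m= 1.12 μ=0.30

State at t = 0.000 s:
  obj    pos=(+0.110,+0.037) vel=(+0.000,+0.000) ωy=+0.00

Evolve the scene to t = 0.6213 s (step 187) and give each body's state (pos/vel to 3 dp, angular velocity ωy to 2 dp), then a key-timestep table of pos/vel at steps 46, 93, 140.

State at t = 0.6213 s:
  obj    pos=(+1.179,-0.369) vel=(+3.441,-1.307) ωy=+68.16

Key-timestep trajectory:
   step    t(s)  obj.x    obj.z    obj.vx   obj.vz 
     46  0.1528   +0.175  +0.013  +0.847  -0.322
     93  0.3090   +0.375  -0.063  +1.712  -0.650
    140  0.4651   +0.709  -0.190  +2.576  -0.979


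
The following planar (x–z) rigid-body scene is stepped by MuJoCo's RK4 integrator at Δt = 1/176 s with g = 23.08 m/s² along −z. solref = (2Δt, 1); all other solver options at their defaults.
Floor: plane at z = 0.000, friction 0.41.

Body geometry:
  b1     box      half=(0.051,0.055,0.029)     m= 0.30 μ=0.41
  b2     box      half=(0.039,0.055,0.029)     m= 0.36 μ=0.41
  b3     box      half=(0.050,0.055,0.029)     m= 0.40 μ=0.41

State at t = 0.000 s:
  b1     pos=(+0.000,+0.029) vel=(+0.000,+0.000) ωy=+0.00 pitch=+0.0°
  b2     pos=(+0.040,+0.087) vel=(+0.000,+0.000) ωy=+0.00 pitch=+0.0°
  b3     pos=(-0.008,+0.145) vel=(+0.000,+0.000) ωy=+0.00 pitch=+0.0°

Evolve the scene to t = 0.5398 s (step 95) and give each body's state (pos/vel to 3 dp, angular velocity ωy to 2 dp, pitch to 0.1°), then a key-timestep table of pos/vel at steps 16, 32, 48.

State at t = 0.5398 s:
  b1     pos=(+0.000,+0.029) vel=(+0.000,+0.000) ωy=+0.00 pitch=+0.0°
  b2     pos=(+0.040,+0.087) vel=(+0.000,+0.000) ωy=+0.00 pitch=+0.0°
  b3     pos=(-0.128,+0.029) vel=(+0.000,+0.000) ωy=+0.00 pitch=+180.0°

Key-timestep trajectory:
   step    t(s)  b1.x    b1.z    b1.vx   b1.vz   b2.x    b2.z    b2.vx   b2.vz   b3.x    b3.z    b3.vx   b3.vz 
     16  0.0909   +0.000  +0.029  +0.001  +0.000   +0.040  +0.087  +0.002  +0.000   -0.021  +0.136  -0.303  -0.293
     32  0.1818   +0.000  +0.029  +0.001  +0.000   +0.040  +0.087  +0.001  +0.000   -0.066  +0.105  -0.703  -0.175
     48  0.2727   +0.000  +0.029  +0.000  +0.000   +0.040  +0.087  +0.000  +0.000   -0.129  +0.022  -0.094  -0.002


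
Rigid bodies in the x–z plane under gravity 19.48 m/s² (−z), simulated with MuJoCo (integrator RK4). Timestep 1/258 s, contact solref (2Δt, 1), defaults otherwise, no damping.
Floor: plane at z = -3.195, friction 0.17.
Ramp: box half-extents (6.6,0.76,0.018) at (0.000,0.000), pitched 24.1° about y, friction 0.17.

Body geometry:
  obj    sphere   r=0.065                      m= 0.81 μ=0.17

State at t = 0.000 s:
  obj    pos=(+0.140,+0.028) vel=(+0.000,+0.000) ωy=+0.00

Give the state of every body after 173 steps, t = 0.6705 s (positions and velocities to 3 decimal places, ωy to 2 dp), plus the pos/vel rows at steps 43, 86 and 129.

State at t = 0.6705 s:
  obj    pos=(+1.306,-0.493) vel=(+3.478,-1.556) ωy=+58.59

Key-timestep trajectory:
   step    t(s)  obj.x    obj.z    obj.vx   obj.vz 
     43  0.1667   +0.212  -0.004  +0.865  -0.387
     86  0.3333   +0.428  -0.101  +1.729  -0.773
    129  0.5000   +0.789  -0.262  +2.594  -1.160


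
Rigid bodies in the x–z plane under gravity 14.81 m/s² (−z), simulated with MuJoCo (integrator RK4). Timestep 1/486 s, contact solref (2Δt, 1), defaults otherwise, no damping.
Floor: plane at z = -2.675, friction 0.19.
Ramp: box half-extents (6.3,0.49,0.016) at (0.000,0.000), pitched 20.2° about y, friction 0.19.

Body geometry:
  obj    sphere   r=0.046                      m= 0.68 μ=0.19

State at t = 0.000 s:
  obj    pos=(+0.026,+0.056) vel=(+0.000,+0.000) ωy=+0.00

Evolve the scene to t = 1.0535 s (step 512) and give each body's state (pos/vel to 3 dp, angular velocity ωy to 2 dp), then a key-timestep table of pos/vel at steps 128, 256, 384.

State at t = 1.0535 s:
  obj    pos=(+1.929,-0.644) vel=(+3.612,-1.329) ωy=+83.65

Key-timestep trajectory:
   step    t(s)  obj.x    obj.z    obj.vx   obj.vz 
    128  0.2634   +0.145  +0.013  +0.903  -0.332
    256  0.5267   +0.502  -0.119  +1.806  -0.664
    384  0.7901   +1.096  -0.337  +2.709  -0.997


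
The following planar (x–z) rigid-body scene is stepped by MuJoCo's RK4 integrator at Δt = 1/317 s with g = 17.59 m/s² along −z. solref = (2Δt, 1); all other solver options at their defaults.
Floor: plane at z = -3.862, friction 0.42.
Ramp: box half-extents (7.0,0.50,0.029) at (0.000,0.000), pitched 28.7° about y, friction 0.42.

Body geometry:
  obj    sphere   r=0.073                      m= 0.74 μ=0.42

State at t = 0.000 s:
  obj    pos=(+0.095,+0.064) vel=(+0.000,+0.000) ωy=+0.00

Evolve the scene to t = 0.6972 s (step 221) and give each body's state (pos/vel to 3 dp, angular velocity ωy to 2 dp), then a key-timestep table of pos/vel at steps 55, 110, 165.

State at t = 0.6972 s:
  obj    pos=(+1.381,-0.640) vel=(+3.690,-2.020) ωy=+57.61

Key-timestep trajectory:
   step    t(s)  obj.x    obj.z    obj.vx   obj.vz 
     55  0.1735   +0.175  +0.021  +0.918  -0.503
    110  0.3470   +0.414  -0.110  +1.837  -1.006
    165  0.5205   +0.812  -0.328  +2.755  -1.508


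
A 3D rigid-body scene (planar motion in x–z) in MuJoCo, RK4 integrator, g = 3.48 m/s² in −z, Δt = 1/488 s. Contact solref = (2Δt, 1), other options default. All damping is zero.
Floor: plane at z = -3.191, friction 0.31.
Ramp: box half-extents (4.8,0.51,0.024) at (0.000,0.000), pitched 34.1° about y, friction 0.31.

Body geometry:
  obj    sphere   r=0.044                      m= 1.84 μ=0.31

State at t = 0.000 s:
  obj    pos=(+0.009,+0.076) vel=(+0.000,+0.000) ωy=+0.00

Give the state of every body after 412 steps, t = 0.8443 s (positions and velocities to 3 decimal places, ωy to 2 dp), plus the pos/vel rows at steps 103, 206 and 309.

State at t = 0.8443 s:
  obj    pos=(+0.420,-0.202) vel=(+0.974,-0.660) ωy=+26.74

Key-timestep trajectory:
   step    t(s)  obj.x    obj.z    obj.vx   obj.vz 
    103  0.2111   +0.035  +0.059  +0.244  -0.165
    206  0.4221   +0.112  +0.006  +0.487  -0.330
    309  0.6332   +0.240  -0.081  +0.731  -0.495


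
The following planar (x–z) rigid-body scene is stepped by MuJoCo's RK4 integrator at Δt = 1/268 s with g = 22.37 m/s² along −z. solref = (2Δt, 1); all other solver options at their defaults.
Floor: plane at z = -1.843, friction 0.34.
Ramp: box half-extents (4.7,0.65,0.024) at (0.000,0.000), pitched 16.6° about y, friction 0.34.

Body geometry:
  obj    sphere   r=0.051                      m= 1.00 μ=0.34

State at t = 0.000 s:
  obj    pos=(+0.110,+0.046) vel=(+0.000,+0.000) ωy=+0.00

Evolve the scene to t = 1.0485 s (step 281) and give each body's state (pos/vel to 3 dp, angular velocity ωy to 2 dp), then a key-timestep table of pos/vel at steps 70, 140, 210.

State at t = 1.0485 s:
  obj    pos=(+2.515,-0.671) vel=(+4.587,-1.367) ωy=+93.84

Key-timestep trajectory:
   step    t(s)  obj.x    obj.z    obj.vx   obj.vz 
     70  0.2612   +0.259  +0.001  +1.143  -0.341
    140  0.5224   +0.707  -0.132  +2.285  -0.681
    210  0.7836   +1.453  -0.355  +3.428  -1.022


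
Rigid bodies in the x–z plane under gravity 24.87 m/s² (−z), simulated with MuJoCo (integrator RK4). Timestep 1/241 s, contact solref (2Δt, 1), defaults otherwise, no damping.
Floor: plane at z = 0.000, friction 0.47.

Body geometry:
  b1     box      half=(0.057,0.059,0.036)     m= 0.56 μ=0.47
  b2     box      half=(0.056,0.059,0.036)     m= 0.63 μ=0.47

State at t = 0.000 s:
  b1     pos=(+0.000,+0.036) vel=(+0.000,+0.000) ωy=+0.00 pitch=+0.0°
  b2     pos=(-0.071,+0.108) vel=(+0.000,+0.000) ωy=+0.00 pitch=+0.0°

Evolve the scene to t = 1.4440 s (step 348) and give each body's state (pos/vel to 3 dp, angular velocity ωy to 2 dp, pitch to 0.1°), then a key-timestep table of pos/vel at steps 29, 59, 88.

State at t = 1.4440 s:
  b1     pos=(+0.000,+0.036) vel=(+0.000,+0.000) ωy=+0.00 pitch=+0.0°
  b2     pos=(-0.126,+0.056) vel=(+0.000,+0.000) ωy=+0.00 pitch=-90.0°

Key-timestep trajectory:
   step    t(s)  b1.x    b1.z    b1.vx   b1.vz   b2.x    b2.z    b2.vx   b2.vz 
     29  0.1203   +0.000  +0.036  +0.000  +0.000   -0.100  +0.071  -0.386  -1.125
     59  0.2448   +0.000  +0.036  +0.000  +0.000   -0.147  +0.065  -0.020  +0.010
     88  0.3651   +0.000  +0.036  +0.000  +0.000   -0.122  +0.058  +0.058  +0.085


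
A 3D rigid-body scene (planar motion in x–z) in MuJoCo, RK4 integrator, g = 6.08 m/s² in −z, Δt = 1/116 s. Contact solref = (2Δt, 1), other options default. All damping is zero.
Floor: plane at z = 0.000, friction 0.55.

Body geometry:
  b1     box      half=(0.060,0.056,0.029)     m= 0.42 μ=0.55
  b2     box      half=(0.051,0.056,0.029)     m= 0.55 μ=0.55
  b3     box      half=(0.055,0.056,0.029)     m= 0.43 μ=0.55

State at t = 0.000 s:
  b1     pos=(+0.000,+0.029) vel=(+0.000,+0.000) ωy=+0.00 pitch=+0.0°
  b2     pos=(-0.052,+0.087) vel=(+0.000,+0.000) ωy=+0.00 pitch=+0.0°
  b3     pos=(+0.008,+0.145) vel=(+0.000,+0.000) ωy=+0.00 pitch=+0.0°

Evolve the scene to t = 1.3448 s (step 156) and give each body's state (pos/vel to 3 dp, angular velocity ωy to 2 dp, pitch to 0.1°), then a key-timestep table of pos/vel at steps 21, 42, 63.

State at t = 1.3448 s:
  b1     pos=(+0.000,+0.029) vel=(+0.000,+0.000) ωy=+0.00 pitch=+0.0°
  b2     pos=(-0.052,+0.087) vel=(+0.000,+0.000) ωy=+0.00 pitch=+0.0°
  b3     pos=(+0.138,+0.029) vel=(+0.000,+0.000) ωy=+0.00 pitch=+180.0°

Key-timestep trajectory:
   step    t(s)  b1.x    b1.z    b1.vx   b1.vz   b2.x    b2.z    b2.vx   b2.vz   b3.x    b3.z    b3.vx   b3.vz 
     21  0.1810   +0.000  +0.029  +0.000  +0.000   -0.052  +0.087  +0.000  +0.000   +0.021  +0.137  +0.146  -0.138
     42  0.3621   +0.000  +0.029  +0.000  +0.000   -0.052  +0.087  +0.000  +0.000   +0.061  +0.113  +0.311  -0.131
     63  0.5431   +0.000  +0.029  +0.000  +0.000   -0.052  +0.087  +0.000  +0.000   +0.124  +0.058  +0.360  -0.772


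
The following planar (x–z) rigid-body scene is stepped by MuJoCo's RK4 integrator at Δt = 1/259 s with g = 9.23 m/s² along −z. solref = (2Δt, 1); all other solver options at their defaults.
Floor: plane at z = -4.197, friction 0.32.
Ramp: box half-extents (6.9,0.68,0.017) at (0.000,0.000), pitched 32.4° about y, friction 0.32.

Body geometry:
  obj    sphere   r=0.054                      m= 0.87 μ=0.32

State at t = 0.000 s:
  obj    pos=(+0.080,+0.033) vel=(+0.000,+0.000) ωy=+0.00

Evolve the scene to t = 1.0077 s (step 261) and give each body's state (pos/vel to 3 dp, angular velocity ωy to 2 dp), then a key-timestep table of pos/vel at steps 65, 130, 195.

State at t = 1.0077 s:
  obj    pos=(+1.595,-0.928) vel=(+3.006,-1.908) ωy=+65.91

Key-timestep trajectory:
   step    t(s)  obj.x    obj.z    obj.vx   obj.vz 
     65  0.2510   +0.174  -0.026  +0.749  -0.475
    130  0.5019   +0.456  -0.205  +1.497  -0.950
    195  0.7529   +0.926  -0.503  +2.246  -1.425


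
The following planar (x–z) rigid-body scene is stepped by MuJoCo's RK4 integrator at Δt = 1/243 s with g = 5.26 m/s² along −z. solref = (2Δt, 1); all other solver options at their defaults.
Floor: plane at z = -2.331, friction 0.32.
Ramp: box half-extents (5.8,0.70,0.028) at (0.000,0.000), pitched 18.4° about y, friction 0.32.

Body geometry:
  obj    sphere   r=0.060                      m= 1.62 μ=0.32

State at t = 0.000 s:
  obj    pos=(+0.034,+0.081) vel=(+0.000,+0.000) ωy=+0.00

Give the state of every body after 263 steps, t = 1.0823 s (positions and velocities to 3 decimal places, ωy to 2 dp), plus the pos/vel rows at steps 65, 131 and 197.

State at t = 1.0823 s:
  obj    pos=(+0.693,-0.138) vel=(+1.218,-0.405) ωy=+21.39

Key-timestep trajectory:
   step    t(s)  obj.x    obj.z    obj.vx   obj.vz 
     65  0.2675   +0.074  +0.068  +0.301  -0.100
    131  0.5391   +0.198  +0.027  +0.607  -0.202
    197  0.8107   +0.404  -0.042  +0.912  -0.303


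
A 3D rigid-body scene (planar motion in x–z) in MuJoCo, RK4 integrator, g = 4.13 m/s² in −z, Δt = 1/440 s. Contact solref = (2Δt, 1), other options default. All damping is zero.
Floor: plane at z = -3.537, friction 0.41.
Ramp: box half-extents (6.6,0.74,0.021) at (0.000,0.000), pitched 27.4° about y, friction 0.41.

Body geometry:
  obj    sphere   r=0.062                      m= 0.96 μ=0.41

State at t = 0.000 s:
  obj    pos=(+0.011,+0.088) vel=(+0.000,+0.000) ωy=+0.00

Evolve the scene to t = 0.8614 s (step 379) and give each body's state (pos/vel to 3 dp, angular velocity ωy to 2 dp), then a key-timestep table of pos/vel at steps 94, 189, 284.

State at t = 0.8614 s:
  obj    pos=(+0.458,-0.144) vel=(+1.038,-0.538) ωy=+18.86

Key-timestep trajectory:
   step    t(s)  obj.x    obj.z    obj.vx   obj.vz 
     94  0.2136   +0.038  +0.074  +0.258  -0.133
    189  0.4295   +0.122  +0.030  +0.518  -0.268
    284  0.6455   +0.262  -0.042  +0.778  -0.403


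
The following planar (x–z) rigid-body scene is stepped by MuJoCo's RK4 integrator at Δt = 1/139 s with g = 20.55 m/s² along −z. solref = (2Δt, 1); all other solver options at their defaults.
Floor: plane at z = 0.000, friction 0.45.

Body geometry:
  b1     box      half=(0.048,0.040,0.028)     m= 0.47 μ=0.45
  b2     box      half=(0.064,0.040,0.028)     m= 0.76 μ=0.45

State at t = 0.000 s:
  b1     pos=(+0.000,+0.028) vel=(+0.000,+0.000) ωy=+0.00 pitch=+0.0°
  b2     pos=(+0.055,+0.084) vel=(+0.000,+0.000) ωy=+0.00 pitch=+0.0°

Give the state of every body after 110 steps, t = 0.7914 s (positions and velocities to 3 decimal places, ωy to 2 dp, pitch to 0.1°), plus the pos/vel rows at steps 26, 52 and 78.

State at t = 0.7914 s:
  b1     pos=(+0.000,+0.028) vel=(+0.000,+0.000) ωy=+0.00 pitch=+0.0°
  b2     pos=(+0.120,+0.064) vel=(+0.000,+0.000) ωy=+0.00 pitch=+90.0°

Key-timestep trajectory:
   step    t(s)  b1.x    b1.z    b1.vx   b1.vz   b2.x    b2.z    b2.vx   b2.vz 
     26  0.1871   +0.000  +0.028  +0.000  +0.000   +0.088  +0.068  +0.261  +0.087
     52  0.3741   +0.000  +0.028  +0.000  +0.000   +0.132  +0.068  -0.006  +0.002
     78  0.5612   +0.000  +0.028  +0.000  +0.000   +0.119  +0.064  +0.233  -0.127


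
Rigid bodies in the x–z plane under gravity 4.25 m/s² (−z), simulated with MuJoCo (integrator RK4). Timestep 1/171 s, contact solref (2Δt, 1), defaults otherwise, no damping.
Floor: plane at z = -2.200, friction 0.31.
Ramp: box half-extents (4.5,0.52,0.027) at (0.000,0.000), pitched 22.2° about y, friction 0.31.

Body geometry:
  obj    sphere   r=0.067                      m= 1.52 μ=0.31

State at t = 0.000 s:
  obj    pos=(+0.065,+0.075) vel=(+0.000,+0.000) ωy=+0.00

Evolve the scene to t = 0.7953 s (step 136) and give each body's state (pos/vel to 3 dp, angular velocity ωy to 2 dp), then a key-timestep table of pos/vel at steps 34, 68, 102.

State at t = 0.7953 s:
  obj    pos=(+0.401,-0.062) vel=(+0.845,-0.345) ωy=+13.61

Key-timestep trajectory:
   step    t(s)  obj.x    obj.z    obj.vx   obj.vz 
     34  0.1988   +0.086  +0.066  +0.211  -0.086
     68  0.3977   +0.149  +0.041  +0.422  -0.172
    102  0.5965   +0.254  -0.002  +0.634  -0.259


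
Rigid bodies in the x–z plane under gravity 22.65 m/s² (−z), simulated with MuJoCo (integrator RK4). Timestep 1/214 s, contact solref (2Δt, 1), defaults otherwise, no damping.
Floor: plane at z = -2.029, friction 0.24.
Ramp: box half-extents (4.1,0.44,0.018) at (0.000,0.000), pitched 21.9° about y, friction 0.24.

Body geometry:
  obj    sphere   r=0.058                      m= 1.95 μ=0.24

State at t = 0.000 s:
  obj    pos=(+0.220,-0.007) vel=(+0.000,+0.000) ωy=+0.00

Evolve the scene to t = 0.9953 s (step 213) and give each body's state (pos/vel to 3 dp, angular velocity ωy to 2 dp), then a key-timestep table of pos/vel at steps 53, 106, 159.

State at t = 0.9953 s:
  obj    pos=(+2.994,-1.122) vel=(+5.573,-2.240) ωy=+103.54

Key-timestep trajectory:
   step    t(s)  obj.x    obj.z    obj.vx   obj.vz 
     53  0.2477   +0.392  -0.076  +1.387  -0.558
    106  0.4953   +0.907  -0.283  +2.773  -1.115
    159  0.7430   +1.766  -0.628  +4.160  -1.672


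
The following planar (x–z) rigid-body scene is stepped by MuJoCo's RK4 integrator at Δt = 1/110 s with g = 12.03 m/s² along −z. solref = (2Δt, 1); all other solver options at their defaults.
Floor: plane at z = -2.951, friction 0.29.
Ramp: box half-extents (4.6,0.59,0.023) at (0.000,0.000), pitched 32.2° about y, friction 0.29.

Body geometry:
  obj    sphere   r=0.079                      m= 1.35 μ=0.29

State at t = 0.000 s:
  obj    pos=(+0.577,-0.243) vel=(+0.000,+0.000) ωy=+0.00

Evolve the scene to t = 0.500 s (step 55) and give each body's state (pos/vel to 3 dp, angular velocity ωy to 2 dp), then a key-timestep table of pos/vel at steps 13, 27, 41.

State at t = 0.500 s:
  obj    pos=(+1.062,-0.548) vel=(+1.938,-1.220) ωy=+28.96

Key-timestep trajectory:
   step    t(s)  obj.x    obj.z    obj.vx   obj.vz 
     13  0.1182   +0.604  -0.260  +0.459  -0.289
     27  0.2455   +0.694  -0.316  +0.952  -0.599
     41  0.3727   +0.846  -0.412  +1.445  -0.910


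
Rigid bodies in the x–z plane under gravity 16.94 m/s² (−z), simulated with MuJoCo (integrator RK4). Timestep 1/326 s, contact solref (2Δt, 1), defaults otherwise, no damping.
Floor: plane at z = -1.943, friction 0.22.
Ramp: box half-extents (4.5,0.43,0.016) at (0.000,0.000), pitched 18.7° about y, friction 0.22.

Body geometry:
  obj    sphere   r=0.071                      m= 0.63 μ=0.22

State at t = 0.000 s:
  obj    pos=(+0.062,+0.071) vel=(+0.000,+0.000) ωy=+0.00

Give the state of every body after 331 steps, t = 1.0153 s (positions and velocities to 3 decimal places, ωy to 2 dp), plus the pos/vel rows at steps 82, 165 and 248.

State at t = 1.0153 s:
  obj    pos=(+1.956,-0.570) vel=(+3.731,-1.263) ωy=+55.47

Key-timestep trajectory:
   step    t(s)  obj.x    obj.z    obj.vx   obj.vz 
     82  0.2515   +0.178  +0.032  +0.924  -0.313
    165  0.5061   +0.533  -0.088  +1.860  -0.630
    248  0.7607   +1.125  -0.289  +2.796  -0.946


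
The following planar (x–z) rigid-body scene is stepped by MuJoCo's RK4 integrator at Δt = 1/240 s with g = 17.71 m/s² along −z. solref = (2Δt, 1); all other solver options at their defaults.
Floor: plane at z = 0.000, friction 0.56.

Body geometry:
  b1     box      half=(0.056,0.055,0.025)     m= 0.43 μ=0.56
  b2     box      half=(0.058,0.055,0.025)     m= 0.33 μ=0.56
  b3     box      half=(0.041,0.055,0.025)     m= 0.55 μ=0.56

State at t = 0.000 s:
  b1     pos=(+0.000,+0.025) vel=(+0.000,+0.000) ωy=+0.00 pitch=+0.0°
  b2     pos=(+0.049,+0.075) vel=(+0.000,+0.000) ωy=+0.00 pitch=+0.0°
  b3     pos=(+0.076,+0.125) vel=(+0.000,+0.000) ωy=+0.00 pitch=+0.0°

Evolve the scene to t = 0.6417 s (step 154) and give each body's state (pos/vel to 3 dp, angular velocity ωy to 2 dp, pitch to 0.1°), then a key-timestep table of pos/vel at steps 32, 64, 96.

State at t = 0.6417 s:
  b1     pos=(+0.000,+0.025) vel=(+0.000,+0.000) ωy=+0.00 pitch=+0.0°
  b2     pos=(+0.157,+0.057) vel=(+0.000,+0.000) ωy=+0.01 pitch=+139.8°
  b3     pos=(+0.229,+0.025) vel=(+0.000,+0.000) ωy=+0.00 pitch=+180.0°

Key-timestep trajectory:
   step    t(s)  b1.x    b1.z    b1.vx   b1.vz   b2.x    b2.z    b2.vx   b2.vz   b3.x    b3.z    b3.vx   b3.vz 
     32  0.1333   +0.000  +0.025  -0.001  +0.000   +0.059  +0.076  +0.199  -0.031   +0.105  +0.110  +0.472  -0.404
     64  0.2667   +0.000  +0.025  +0.000  +0.000   +0.108  +0.058  +0.347  +0.159   +0.180  +0.048  +0.460  +0.046
     96  0.4000   +0.000  +0.025  +0.000  +0.000   +0.141  +0.062  +0.271  -0.051   +0.229  +0.025  -0.014  +0.028


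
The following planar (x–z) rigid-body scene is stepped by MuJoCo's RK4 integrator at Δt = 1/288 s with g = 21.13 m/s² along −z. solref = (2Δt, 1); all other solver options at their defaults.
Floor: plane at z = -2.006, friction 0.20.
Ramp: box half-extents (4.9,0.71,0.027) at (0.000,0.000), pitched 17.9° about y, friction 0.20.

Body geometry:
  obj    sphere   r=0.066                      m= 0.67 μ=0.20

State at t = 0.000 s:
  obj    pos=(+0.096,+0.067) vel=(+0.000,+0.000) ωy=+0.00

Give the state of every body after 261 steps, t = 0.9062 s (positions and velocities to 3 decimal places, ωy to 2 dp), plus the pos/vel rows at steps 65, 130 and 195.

State at t = 0.9062 s:
  obj    pos=(+1.909,-0.519) vel=(+4.001,-1.292) ωy=+63.69

Key-timestep trajectory:
   step    t(s)  obj.x    obj.z    obj.vx   obj.vz 
     65  0.2257   +0.208  +0.030  +0.996  -0.322
    130  0.4514   +0.546  -0.079  +1.993  -0.644
    195  0.6771   +1.108  -0.260  +2.989  -0.965


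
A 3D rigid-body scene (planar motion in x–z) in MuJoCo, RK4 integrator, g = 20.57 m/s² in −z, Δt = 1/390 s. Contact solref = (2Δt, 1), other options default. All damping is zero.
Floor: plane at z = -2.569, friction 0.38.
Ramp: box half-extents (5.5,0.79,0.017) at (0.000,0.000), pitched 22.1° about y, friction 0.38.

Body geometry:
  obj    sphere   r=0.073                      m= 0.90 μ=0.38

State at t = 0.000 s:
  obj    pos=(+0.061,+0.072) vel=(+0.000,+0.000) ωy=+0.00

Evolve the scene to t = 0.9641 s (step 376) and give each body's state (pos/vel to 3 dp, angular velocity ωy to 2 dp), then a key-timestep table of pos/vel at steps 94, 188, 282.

State at t = 0.9641 s:
  obj    pos=(+2.442,-0.894) vel=(+4.938,-2.005) ωy=+73.00

Key-timestep trajectory:
   step    t(s)  obj.x    obj.z    obj.vx   obj.vz 
     94  0.2410   +0.210  +0.012  +1.235  -0.501
    188  0.4821   +0.656  -0.169  +2.469  -1.003
    282  0.7231   +1.400  -0.471  +3.703  -1.504


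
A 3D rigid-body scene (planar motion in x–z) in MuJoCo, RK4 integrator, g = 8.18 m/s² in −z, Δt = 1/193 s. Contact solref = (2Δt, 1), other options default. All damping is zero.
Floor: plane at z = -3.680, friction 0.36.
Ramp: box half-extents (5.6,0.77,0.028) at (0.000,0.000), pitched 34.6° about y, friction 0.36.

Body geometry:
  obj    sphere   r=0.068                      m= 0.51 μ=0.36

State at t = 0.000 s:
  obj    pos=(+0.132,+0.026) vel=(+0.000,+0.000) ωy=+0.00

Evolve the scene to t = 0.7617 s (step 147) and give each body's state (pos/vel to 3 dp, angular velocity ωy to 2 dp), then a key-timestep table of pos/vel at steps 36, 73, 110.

State at t = 0.7617 s:
  obj    pos=(+0.924,-0.521) vel=(+2.080,-1.435) ωy=+37.15

Key-timestep trajectory:
   step    t(s)  obj.x    obj.z    obj.vx   obj.vz 
     36  0.1865   +0.179  -0.007  +0.510  -0.352
     73  0.3782   +0.327  -0.109  +1.033  -0.713
    110  0.5699   +0.576  -0.280  +1.557  -1.074


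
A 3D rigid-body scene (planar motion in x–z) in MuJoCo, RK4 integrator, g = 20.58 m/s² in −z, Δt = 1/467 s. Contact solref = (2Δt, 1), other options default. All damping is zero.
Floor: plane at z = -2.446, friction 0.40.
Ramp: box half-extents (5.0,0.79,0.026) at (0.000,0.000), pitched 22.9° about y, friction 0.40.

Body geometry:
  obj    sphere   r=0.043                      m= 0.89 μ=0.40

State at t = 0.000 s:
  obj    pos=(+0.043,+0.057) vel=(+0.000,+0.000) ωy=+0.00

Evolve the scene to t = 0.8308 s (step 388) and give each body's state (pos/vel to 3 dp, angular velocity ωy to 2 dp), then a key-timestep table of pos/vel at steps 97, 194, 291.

State at t = 0.8308 s:
  obj    pos=(+1.862,-0.712) vel=(+4.378,-1.849) ωy=+110.51

Key-timestep trajectory:
   step    t(s)  obj.x    obj.z    obj.vx   obj.vz 
     97  0.2077   +0.157  +0.009  +1.095  -0.462
    194  0.4154   +0.498  -0.135  +2.189  -0.925
    291  0.6231   +1.066  -0.375  +3.283  -1.387


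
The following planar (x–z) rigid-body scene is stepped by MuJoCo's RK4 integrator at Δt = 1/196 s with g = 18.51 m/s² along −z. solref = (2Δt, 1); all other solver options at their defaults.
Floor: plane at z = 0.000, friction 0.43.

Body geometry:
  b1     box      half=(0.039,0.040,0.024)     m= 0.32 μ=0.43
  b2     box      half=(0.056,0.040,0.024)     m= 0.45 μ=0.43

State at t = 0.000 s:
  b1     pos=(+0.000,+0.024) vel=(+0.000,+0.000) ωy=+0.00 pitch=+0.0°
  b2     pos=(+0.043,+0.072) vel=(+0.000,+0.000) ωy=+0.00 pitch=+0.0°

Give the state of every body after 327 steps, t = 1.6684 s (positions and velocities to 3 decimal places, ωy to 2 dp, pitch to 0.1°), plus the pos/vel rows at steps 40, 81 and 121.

State at t = 1.6684 s:
  b1     pos=(+0.000,+0.024) vel=(+0.000,+0.000) ωy=+0.00 pitch=+0.0°
  b2     pos=(+0.101,+0.056) vel=(+0.000,+0.000) ωy=+0.00 pitch=+90.0°

Key-timestep trajectory:
   step    t(s)  b1.x    b1.z    b1.vx   b1.vz   b2.x    b2.z    b2.vx   b2.vz 
     40  0.2041   +0.000  +0.024  +0.000  +0.000   +0.070  +0.060  +0.184  +0.050
     81  0.4133   +0.000  +0.024  +0.000  +0.000   +0.111  +0.059  +0.049  +0.015
    121  0.6173   +0.000  +0.024  +0.000  +0.000   +0.103  +0.056  +0.088  +0.055


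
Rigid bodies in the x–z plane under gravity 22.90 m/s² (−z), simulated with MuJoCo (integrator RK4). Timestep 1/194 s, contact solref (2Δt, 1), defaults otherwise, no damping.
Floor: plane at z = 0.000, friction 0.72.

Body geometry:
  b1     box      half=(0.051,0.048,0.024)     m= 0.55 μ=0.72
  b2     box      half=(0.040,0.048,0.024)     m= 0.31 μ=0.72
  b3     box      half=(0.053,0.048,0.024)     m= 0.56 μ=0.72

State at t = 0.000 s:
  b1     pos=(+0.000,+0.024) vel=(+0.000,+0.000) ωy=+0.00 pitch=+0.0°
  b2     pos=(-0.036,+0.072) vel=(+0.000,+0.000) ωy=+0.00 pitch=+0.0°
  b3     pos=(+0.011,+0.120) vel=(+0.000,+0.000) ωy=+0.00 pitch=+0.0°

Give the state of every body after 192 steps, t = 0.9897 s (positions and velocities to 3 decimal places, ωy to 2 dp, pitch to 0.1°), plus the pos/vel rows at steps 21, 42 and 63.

State at t = 0.9897 s:
  b1     pos=(+0.000,+0.024) vel=(+0.000,+0.000) ωy=+0.00 pitch=+0.0°
  b2     pos=(-0.036,+0.072) vel=(+0.000,+0.000) ωy=+0.00 pitch=-0.1°
  b3     pos=(+0.130,+0.024) vel=(+0.000,+0.000) ωy=+0.00 pitch=+180.0°

Key-timestep trajectory:
   step    t(s)  b1.x    b1.z    b1.vx   b1.vz   b2.x    b2.z    b2.vx   b2.vz   b3.x    b3.z    b3.vx   b3.vz 
     21  0.1082   +0.000  +0.024  +0.000  +0.000   -0.036  +0.072  -0.001  +0.001   +0.025  +0.109  +0.256  -0.373
     42  0.2165   +0.000  +0.024  -0.001  +0.000   -0.036  +0.072  -0.001  +0.000   +0.058  +0.103  +0.388  -0.167
     63  0.3247   +0.000  +0.024  +0.000  +0.000   -0.036  +0.072  +0.000  +0.000   +0.120  +0.036  +0.852  -1.254


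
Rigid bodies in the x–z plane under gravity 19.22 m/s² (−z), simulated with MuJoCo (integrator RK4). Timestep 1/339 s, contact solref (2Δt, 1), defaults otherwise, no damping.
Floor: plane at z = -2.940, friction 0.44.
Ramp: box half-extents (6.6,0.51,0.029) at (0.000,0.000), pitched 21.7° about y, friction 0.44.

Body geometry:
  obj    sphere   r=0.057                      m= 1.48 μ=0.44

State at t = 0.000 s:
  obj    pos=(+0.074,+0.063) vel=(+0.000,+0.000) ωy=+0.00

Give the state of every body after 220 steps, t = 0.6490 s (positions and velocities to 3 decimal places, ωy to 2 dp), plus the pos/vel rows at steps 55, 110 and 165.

State at t = 0.6490 s:
  obj    pos=(+1.067,-0.332) vel=(+3.061,-1.218) ωy=+57.79

Key-timestep trajectory:
   step    t(s)  obj.x    obj.z    obj.vx   obj.vz 
     55  0.1622   +0.136  +0.038  +0.765  -0.305
    110  0.3245   +0.322  -0.036  +1.531  -0.609
    165  0.4867   +0.633  -0.159  +2.296  -0.914


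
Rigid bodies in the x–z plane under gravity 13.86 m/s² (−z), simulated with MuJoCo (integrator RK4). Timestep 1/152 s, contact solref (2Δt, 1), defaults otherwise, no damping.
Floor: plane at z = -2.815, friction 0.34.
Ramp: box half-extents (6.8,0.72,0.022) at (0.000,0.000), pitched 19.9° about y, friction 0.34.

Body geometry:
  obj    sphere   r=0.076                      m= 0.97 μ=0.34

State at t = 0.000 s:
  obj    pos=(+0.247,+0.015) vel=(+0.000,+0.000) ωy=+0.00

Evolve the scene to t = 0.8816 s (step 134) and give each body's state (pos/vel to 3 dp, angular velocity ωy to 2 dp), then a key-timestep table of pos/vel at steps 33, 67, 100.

State at t = 0.8816 s:
  obj    pos=(+1.478,-0.431) vel=(+2.793,-1.011) ωy=+39.08

Key-timestep trajectory:
   step    t(s)  obj.x    obj.z    obj.vx   obj.vz 
     33  0.2171   +0.322  -0.012  +0.688  -0.249
     67  0.4408   +0.555  -0.097  +1.397  -0.506
    100  0.6579   +0.933  -0.233  +2.085  -0.755


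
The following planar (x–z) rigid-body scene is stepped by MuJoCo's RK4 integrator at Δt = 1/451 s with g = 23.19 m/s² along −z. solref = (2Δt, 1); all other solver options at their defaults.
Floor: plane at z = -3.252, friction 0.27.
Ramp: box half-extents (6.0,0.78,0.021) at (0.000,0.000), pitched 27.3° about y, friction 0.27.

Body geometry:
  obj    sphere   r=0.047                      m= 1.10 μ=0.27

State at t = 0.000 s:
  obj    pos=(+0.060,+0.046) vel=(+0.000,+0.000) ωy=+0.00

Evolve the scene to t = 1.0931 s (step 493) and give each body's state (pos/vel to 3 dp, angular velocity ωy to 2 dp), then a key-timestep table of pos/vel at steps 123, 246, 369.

State at t = 1.0931 s:
  obj    pos=(+4.094,-2.036) vel=(+7.380,-3.809) ωy=+176.68

Key-timestep trajectory:
   step    t(s)  obj.x    obj.z    obj.vx   obj.vz 
    123  0.2727   +0.311  -0.084  +1.841  -0.950
    246  0.5455   +1.064  -0.473  +3.682  -1.901
    369  0.8182   +2.320  -1.121  +5.524  -2.851


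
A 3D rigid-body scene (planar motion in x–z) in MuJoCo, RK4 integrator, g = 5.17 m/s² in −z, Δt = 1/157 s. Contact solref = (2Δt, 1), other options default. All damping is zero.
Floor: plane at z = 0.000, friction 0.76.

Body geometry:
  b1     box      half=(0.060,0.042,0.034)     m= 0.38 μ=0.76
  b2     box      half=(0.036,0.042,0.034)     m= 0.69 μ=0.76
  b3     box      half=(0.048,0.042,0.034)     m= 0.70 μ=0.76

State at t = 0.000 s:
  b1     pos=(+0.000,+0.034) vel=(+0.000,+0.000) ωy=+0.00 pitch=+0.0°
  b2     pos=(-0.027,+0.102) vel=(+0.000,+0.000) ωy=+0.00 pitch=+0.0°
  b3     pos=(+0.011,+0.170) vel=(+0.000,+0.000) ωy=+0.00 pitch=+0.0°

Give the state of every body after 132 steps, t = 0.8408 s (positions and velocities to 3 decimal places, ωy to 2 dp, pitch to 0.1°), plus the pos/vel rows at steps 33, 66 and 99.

State at t = 0.8408 s:
  b1     pos=(+0.000,+0.034) vel=(+0.000,+0.000) ωy=+0.00 pitch=+0.0°
  b2     pos=(-0.027,+0.102) vel=(+0.000,+0.000) ωy=+0.00 pitch=+0.0°
  b3     pos=(+0.122,+0.034) vel=(+0.003,+0.011) ωy=+0.08 pitch=+179.9°

Key-timestep trajectory:
   step    t(s)  b1.x    b1.z    b1.vx   b1.vz   b2.x    b2.z    b2.vx   b2.vz   b3.x    b3.z    b3.vx   b3.vz 
     33  0.2102   +0.000  +0.034  +0.000  +0.000   -0.027  +0.102  -0.001  +0.000   +0.016  +0.169  +0.054  -0.011
     66  0.4204   +0.000  +0.034  +0.000  +0.000   -0.027  +0.102  +0.000  +0.000   +0.041  +0.148  +0.175  -0.352
     99  0.6306   +0.000  +0.034  +0.000  +0.000   -0.027  +0.102  +0.000  +0.000   +0.089  +0.107  +0.284  -0.207


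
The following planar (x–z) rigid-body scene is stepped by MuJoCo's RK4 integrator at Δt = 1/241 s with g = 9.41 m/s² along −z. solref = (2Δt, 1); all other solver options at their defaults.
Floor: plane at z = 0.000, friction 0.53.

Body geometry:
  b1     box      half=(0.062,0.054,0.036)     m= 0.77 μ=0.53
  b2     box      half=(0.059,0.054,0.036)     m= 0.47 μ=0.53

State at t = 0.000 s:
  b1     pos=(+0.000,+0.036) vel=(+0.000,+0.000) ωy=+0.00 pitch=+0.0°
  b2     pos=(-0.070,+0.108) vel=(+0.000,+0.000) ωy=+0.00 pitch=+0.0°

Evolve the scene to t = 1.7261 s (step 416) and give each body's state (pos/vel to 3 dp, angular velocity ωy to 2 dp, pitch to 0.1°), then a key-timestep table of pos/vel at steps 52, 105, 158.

State at t = 1.7261 s:
  b1     pos=(+0.000,+0.036) vel=(+0.000,+0.000) ωy=+0.00 pitch=+0.0°
  b2     pos=(-0.127,+0.059) vel=(+0.000,+0.000) ωy=+0.00 pitch=-90.0°

Key-timestep trajectory:
   step    t(s)  b1.x    b1.z    b1.vx   b1.vz   b2.x    b2.z    b2.vx   b2.vz 
     52  0.2158   +0.000  +0.036  +0.000  +0.000   -0.096  +0.088  -0.233  -0.421
    105  0.4357   +0.000  +0.036  +0.000  +0.000   -0.148  +0.067  -0.034  +0.008
    158  0.6556   +0.000  +0.036  +0.000  +0.000   -0.122  +0.061  +0.055  +0.039


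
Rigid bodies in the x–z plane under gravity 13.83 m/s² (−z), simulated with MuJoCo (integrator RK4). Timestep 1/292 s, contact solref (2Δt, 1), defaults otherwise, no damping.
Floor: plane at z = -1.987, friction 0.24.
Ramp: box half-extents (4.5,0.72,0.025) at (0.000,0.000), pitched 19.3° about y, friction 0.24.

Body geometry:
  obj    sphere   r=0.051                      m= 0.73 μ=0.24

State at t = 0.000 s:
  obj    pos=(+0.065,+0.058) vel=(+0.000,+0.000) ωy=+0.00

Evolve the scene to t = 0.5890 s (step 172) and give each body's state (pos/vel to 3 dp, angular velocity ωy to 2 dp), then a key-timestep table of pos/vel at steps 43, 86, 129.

State at t = 0.5890 s:
  obj    pos=(+0.600,-0.129) vel=(+1.815,-0.636) ωy=+37.70

Key-timestep trajectory:
   step    t(s)  obj.x    obj.z    obj.vx   obj.vz 
     43  0.1473   +0.098  +0.046  +0.454  -0.159
     86  0.2945   +0.199  +0.011  +0.908  -0.318
    129  0.4418   +0.366  -0.048  +1.361  -0.477
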